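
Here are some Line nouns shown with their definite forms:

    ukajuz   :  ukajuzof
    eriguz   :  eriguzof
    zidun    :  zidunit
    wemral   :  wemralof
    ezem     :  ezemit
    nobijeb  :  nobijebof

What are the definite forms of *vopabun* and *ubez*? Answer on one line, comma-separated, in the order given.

The alternation tracks the final consonant of the stem — -it when the stem ends in a nasal (*zidun*, *ezem*); -of when the stem ends in a non-nasal consonant (*ukajuz*, *eriguz*, *wemral*, *nobijeb*).
The final consonant of *vopabun* is /n/, which is a nasal, so the suffix is -it, giving *vopabunit*.
*ubez* — final consonant /z/ (non-nasal) → -of → *ubezof*.

vopabunit, ubezof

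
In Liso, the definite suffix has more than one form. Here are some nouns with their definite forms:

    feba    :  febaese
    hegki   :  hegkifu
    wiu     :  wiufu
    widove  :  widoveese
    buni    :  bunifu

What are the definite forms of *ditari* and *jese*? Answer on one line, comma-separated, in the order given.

The alternation tracks the last vowel of the stem — -fu when the last vowel of the stem is a high vowel (*hegki*, *wiu*, *buni*); -ese when the last vowel of the stem is a non-high vowel (*feba*, *widove*).
The last vowel of *ditari* is /i/, which is a high vowel, so the suffix is -fu, giving *ditarifu*.
Since the last vowel of *jese* is /e/ (a non-high vowel), it takes -ese, giving *jeseese*.

ditarifu, jeseese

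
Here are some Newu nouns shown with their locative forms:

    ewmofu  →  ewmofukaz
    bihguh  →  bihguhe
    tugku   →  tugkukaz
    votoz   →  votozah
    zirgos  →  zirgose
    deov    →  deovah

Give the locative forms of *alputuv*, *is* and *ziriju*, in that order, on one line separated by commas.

Looking at the final sound of each stem: -e when the stem ends in a voiceless consonant (*bihguh*, *zirgos*); -ah when the stem ends in a voiced consonant (*votoz*, *deov*); -kaz when the stem ends in a vowel (*ewmofu*, *tugku*).
Since the final sound of *alputuv* is /v/ (a voiced consonant), it takes -ah, giving *alputuvah*.
*is*: final sound = /s/, a voiceless consonant → -e → *ise*.
The final sound of *ziriju* is /u/, which is a vowel, so the suffix is -kaz, giving *zirijukaz*.

alputuvah, ise, zirijukaz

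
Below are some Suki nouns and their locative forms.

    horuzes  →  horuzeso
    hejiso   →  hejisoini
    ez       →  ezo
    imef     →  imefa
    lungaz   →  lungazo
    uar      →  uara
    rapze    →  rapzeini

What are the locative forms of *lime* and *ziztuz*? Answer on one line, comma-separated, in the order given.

limeini, ziztuzo

The alternation tracks the final sound of the stem — -o when the stem ends in a sibilant (*horuzes*, *ez*, *lungaz*); -a when the stem ends in a non-sibilant consonant (*imef*, *uar*); -ini when the stem ends in a vowel (*hejiso*, *rapze*).
*lime*: final sound = /e/, a vowel → -ini → *limeini*.
The final sound of *ziztuz* is /z/, which is a sibilant, so the suffix is -o, giving *ziztuzo*.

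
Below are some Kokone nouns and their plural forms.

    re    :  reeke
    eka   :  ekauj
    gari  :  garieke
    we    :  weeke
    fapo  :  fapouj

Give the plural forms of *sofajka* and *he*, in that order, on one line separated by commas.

The suffix is conditioned by the last vowel: -eke when the last vowel of the stem is a front vowel (*re*, *gari*, *we*); -uj when the last vowel of the stem is a back vowel (*eka*, *fapo*).
*sofajka*: last vowel = /a/, a back vowel → -uj → *sofajkauj*.
*he* — last vowel /e/ (a front vowel) → -eke → *heeke*.

sofajkauj, heeke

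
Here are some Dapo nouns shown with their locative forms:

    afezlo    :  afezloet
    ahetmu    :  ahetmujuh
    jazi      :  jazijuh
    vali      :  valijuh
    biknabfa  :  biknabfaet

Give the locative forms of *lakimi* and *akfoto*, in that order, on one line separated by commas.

lakimijuh, akfotoet

The pattern is height harmony: -juh when the last vowel of the stem is a high vowel (*ahetmu*, *jazi*, *vali*); -et when the last vowel of the stem is a non-high vowel (*afezlo*, *biknabfa*).
*lakimi* — last vowel /i/ (a high vowel) → -juh → *lakimijuh*.
*akfoto* — last vowel /o/ (a non-high vowel) → -et → *akfotoet*.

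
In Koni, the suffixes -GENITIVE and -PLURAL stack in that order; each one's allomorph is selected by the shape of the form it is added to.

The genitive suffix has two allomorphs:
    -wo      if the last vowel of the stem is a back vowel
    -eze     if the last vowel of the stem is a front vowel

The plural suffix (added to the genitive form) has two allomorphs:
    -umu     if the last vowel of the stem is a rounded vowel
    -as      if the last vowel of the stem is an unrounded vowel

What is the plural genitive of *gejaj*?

gejajwoumu

*gejaj*: last vowel = /a/, a back vowel → -wo → *gejajwo*.
The genitive form *gejajwo* — last vowel /o/ (a rounded vowel) → -umu → *gejajwoumu*.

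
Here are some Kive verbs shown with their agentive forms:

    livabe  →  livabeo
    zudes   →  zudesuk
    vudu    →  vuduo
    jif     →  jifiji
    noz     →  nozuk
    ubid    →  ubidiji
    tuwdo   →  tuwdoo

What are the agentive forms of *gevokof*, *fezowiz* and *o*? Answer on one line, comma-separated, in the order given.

gevokofiji, fezowizuk, oo

Looking at the final sound of each stem: -uk when the stem ends in a sibilant (*zudes*, *noz*); -iji when the stem ends in a non-sibilant consonant (*jif*, *ubid*); -o when the stem ends in a vowel (*livabe*, *vudu*, *tuwdo*).
*gevokof*: final sound = /f/, a non-sibilant consonant → -iji → *gevokofiji*.
*fezowiz* — final sound /z/ (a sibilant) → -uk → *fezowizuk*.
*o*: final sound = /o/, a vowel → -o → *oo*.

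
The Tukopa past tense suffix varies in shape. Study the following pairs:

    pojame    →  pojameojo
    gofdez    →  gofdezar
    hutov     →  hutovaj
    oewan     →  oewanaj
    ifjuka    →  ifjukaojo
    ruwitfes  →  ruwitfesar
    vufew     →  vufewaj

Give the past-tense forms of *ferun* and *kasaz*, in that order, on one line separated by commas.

The pattern is sibilance of the final sound: -ar when the stem ends in a sibilant (*gofdez*, *ruwitfes*); -aj when the stem ends in a non-sibilant consonant (*hutov*, *oewan*, *vufew*); -ojo when the stem ends in a vowel (*pojame*, *ifjuka*).
The final sound of *ferun* is /n/, which is a non-sibilant consonant, so the suffix is -aj, giving *ferunaj*.
The final sound of *kasaz* is /z/, which is a sibilant, so the suffix is -ar, giving *kasazar*.

ferunaj, kasazar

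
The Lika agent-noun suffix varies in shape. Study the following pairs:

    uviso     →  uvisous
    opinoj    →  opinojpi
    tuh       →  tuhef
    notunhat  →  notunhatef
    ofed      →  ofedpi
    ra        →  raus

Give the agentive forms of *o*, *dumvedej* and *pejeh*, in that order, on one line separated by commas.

ous, dumvedejpi, pejehef

The pattern is voicing of the final sound: -ef when the stem ends in a voiceless consonant (*tuh*, *notunhat*); -pi when the stem ends in a voiced consonant (*opinoj*, *ofed*); -us when the stem ends in a vowel (*uviso*, *ra*).
Since the final sound of *o* is /o/ (a vowel), it takes -us, giving *ous*.
*dumvedej* — final sound /j/ (a voiced consonant) → -pi → *dumvedejpi*.
*pejeh* — final sound /h/ (a voiceless consonant) → -ef → *pejehef*.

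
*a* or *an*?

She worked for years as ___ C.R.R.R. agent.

a

The indefinite article is chosen by the initial *sound* of the following word, not its spelling.
The initialism *C.R.R.R.* is read letter by letter; the first letter, C, is pronounced /siː/, which begins with a consonant sound.
So the article is *a*: She worked for years as a C.R.R.R. agent.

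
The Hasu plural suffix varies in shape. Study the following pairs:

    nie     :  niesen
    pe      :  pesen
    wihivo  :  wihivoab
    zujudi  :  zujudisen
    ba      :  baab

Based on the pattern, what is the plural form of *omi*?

omisen

The pattern is front/back vowel harmony: -sen when the last vowel of the stem is a front vowel (*nie*, *pe*, *zujudi*); -ab when the last vowel of the stem is a back vowel (*wihivo*, *ba*).
*omi* — last vowel /i/ (a front vowel) → -sen → *omisen*.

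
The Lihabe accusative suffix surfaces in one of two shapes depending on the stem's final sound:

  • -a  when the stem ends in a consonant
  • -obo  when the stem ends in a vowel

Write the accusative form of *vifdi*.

The final sound of *vifdi* is /i/, which is a vowel, so the suffix is -obo, giving *vifdiobo*.

vifdiobo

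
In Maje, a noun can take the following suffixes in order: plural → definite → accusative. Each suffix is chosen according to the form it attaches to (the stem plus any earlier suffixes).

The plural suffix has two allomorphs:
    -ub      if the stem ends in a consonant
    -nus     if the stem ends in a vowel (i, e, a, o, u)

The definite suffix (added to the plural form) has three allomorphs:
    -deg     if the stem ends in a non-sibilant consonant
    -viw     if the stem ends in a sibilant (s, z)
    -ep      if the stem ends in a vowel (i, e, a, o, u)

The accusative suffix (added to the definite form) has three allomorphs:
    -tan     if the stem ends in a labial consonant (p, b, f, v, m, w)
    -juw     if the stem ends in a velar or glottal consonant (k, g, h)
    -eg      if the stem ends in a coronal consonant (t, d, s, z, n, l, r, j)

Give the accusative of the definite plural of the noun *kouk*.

The final sound of *kouk* is /k/, which is a consonant, so the plural suffix is -ub, giving *koukub*.
The plural form *koukub*: final sound = /b/, a non-sibilant consonant → -deg → *koukubdeg*.
Since the final consonant of the definite form *koukubdeg* is /g/ (velar/glottal), it takes -juw, giving *koukubdegjuw*.

koukubdegjuw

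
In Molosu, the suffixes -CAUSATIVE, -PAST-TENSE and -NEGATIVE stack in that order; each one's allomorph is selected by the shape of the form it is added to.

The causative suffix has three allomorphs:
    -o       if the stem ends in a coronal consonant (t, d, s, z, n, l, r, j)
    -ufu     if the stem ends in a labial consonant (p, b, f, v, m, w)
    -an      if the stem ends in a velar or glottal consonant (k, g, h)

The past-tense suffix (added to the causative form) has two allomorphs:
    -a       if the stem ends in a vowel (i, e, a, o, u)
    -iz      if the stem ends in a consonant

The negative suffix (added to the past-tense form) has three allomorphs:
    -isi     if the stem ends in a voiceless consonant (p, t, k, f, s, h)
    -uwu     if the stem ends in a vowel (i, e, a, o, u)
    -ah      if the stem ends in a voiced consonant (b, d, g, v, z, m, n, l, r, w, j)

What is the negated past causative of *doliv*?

Since the final consonant of *doliv* is /v/ (labial), it takes -ufu, giving *dolivufu*.
Since the final sound of the causative form *dolivufu* is /u/ (a vowel), it takes -a, giving *dolivufua*.
The past-tense form *dolivufua* — final sound /a/ (a vowel) → -uwu → *dolivufuauwu*.

dolivufuauwu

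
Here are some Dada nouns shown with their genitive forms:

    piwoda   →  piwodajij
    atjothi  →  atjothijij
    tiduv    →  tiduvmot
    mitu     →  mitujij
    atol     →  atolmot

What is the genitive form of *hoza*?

Looking at the final sound of each stem: -mot when the stem ends in a consonant (*tiduv*, *atol*); -jij when the stem ends in a vowel (*piwoda*, *atjothi*, *mitu*).
*hoza*: final sound = /a/, a vowel → -jij → *hozajij*.

hozajij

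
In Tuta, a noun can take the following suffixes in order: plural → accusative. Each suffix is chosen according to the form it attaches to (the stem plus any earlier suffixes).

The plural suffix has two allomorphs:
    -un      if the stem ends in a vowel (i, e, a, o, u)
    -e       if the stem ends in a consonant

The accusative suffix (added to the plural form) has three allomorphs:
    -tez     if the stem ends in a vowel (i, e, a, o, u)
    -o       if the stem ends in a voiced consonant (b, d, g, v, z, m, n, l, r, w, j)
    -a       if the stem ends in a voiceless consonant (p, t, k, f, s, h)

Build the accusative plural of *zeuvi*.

Since the final sound of *zeuvi* is /i/ (a vowel), it takes -un, giving *zeuviun*.
The plural form *zeuviun*: final sound = /n/, a voiced consonant → -o → *zeuviuno*.

zeuviuno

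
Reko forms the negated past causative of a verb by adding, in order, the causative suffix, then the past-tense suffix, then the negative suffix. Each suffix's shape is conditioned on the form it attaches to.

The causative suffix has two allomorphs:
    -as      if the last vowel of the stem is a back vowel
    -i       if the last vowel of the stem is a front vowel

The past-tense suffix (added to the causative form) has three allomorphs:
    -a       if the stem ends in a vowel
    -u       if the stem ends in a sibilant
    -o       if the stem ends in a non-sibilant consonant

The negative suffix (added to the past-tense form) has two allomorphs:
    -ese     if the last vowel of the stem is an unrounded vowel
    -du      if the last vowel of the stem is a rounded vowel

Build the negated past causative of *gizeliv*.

gizeliviaese

The last vowel of *gizeliv* is /i/, which is a front vowel, so the causative suffix is -i, giving *gizelivi*.
Since the final sound of the causative form *gizelivi* is /i/ (a vowel), it takes -a, giving *gizelivia*.
The past-tense form *gizelivia* — last vowel /a/ (an unrounded vowel) → -ese → *gizeliviaese*.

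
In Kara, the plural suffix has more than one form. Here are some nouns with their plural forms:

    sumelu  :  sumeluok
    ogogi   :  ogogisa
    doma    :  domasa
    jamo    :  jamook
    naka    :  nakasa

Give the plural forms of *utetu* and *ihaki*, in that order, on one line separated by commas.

The alternation tracks the last vowel of the stem — -ok when the last vowel of the stem is a rounded vowel (*sumelu*, *jamo*); -sa when the last vowel of the stem is an unrounded vowel (*ogogi*, *doma*, *naka*).
The last vowel of *utetu* is /u/, which is a rounded vowel, so the suffix is -ok, giving *utetuok*.
*ihaki*: last vowel = /i/, an unrounded vowel → -sa → *ihakisa*.

utetuok, ihakisa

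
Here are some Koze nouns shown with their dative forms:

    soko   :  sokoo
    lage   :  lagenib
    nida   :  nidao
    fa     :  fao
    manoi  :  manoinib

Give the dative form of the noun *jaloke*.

jalokenib

The pattern is front/back vowel harmony: -nib when the last vowel of the stem is a front vowel (*lage*, *manoi*); -o when the last vowel of the stem is a back vowel (*soko*, *nida*, *fa*).
*jaloke*: last vowel = /e/, a front vowel → -nib → *jalokenib*.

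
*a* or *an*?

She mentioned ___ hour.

an

The indefinite article is chosen by the initial *sound* of the following word, not its spelling.
*hour* begins with the sound /aʊ/ (silent h) — a vowel sound.
So the article is *an*: She mentioned an hour.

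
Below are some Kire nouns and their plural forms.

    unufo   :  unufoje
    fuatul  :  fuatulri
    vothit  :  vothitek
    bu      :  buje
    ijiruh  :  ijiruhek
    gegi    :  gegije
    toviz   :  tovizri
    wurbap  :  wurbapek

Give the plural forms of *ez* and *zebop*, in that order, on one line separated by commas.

ezri, zebopek

The alternation tracks the final sound of the stem — -ek when the stem ends in a voiceless consonant (*vothit*, *ijiruh*, *wurbap*); -ri when the stem ends in a voiced consonant (*fuatul*, *toviz*); -je when the stem ends in a vowel (*unufo*, *bu*, *gegi*).
Since the final sound of *ez* is /z/ (a voiced consonant), it takes -ri, giving *ezri*.
*zebop* — final sound /p/ (a voiceless consonant) → -ek → *zebopek*.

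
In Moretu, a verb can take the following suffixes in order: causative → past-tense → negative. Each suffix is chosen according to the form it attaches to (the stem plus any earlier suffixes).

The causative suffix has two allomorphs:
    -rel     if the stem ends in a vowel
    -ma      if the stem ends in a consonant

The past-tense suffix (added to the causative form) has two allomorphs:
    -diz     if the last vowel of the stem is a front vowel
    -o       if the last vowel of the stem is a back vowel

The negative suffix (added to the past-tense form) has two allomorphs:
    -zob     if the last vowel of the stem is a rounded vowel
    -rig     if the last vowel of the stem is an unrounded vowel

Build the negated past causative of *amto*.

amtoreldizrig

*amto*: final sound = /o/, a vowel → -rel → *amtorel*.
The causative form *amtorel*: last vowel = /e/, a front vowel → -diz → *amtoreldiz*.
The past-tense form *amtoreldiz*: last vowel = /i/, an unrounded vowel → -rig → *amtoreldizrig*.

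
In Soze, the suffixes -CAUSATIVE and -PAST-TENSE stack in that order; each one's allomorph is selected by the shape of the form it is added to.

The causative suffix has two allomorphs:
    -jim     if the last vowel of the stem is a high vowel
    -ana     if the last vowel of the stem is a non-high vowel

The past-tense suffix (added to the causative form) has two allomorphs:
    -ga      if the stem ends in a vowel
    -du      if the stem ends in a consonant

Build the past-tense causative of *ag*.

aganaga

*ag* — last vowel /a/ (a non-high vowel) → -ana → *agana*.
The causative form *agana* — final sound /a/ (a vowel) → -ga → *aganaga*.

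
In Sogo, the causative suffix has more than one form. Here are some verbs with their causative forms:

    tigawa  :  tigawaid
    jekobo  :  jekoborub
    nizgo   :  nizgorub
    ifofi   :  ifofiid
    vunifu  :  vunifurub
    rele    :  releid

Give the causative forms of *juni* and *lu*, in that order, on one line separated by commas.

The pattern is rounding harmony: -rub when the last vowel of the stem is a rounded vowel (*jekobo*, *nizgo*, *vunifu*); -id when the last vowel of the stem is an unrounded vowel (*tigawa*, *ifofi*, *rele*).
Since the last vowel of *juni* is /i/ (an unrounded vowel), it takes -id, giving *juniid*.
*lu* — last vowel /u/ (a rounded vowel) → -rub → *lurub*.

juniid, lurub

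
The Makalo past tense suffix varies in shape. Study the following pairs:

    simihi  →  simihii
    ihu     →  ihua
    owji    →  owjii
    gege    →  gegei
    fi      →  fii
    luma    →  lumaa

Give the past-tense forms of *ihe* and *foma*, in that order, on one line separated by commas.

ihei, fomaa

Looking at the last vowel of each stem: -i when the last vowel of the stem is a front vowel (*simihi*, *owji*, *gege*, *fi*); -a when the last vowel of the stem is a back vowel (*ihu*, *luma*).
Since the last vowel of *ihe* is /e/ (a front vowel), it takes -i, giving *ihei*.
Since the last vowel of *foma* is /a/ (a back vowel), it takes -a, giving *fomaa*.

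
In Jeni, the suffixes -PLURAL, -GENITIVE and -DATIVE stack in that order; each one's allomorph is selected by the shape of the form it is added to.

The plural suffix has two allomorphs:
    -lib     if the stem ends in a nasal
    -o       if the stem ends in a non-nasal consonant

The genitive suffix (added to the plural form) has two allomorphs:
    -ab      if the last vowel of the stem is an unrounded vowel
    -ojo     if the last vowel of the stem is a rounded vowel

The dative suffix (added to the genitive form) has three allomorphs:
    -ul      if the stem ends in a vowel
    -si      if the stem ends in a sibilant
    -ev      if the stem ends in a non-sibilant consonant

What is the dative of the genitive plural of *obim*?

Since the final consonant of *obim* is /m/ (a nasal), it takes -lib, giving *obimlib*.
The plural form *obimlib* — last vowel /i/ (an unrounded vowel) → -ab → *obimlibab*.
Since the final sound of the genitive form *obimlibab* is /b/ (a non-sibilant consonant), it takes -ev, giving *obimlibabev*.

obimlibabev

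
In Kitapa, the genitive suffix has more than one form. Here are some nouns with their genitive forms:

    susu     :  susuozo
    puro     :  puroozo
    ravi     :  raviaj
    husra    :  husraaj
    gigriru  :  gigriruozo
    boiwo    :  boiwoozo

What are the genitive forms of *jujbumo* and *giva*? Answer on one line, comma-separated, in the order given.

The suffix is conditioned by the last vowel: -ozo when the last vowel of the stem is a rounded vowel (*susu*, *puro*, *gigriru*, *boiwo*); -aj when the last vowel of the stem is an unrounded vowel (*ravi*, *husra*).
*jujbumo*: last vowel = /o/, a rounded vowel → -ozo → *jujbumoozo*.
Since the last vowel of *giva* is /a/ (an unrounded vowel), it takes -aj, giving *givaaj*.

jujbumoozo, givaaj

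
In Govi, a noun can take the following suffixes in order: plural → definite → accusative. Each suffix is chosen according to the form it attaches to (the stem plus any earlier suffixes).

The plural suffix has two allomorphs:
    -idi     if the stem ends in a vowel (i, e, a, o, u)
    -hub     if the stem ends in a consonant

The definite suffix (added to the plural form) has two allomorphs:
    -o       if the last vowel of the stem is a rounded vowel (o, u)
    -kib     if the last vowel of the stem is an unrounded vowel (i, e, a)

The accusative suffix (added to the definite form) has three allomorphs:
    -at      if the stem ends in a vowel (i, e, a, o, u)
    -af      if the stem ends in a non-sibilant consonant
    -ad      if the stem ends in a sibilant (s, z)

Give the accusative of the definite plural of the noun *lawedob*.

*lawedob* — final sound /b/ (a consonant) → -hub → *lawedobhub*.
The last vowel of the plural form *lawedobhub* is /u/, which is a rounded vowel, so the definite suffix is -o, giving *lawedobhubo*.
The final sound of the definite form *lawedobhubo* is /o/, which is a vowel, so the accusative suffix is -at, giving *lawedobhuboat*.

lawedobhuboat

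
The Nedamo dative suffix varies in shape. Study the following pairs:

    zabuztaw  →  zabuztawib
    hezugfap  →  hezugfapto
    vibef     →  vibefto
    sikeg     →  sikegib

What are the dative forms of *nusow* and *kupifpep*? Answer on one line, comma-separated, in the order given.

Looking at the final consonant of each stem: -to when the stem ends in a voiceless consonant (*hezugfap*, *vibef*); -ib when the stem ends in a voiced consonant (*zabuztaw*, *sikeg*).
Since the final consonant of *nusow* is /w/ (voiced), it takes -ib, giving *nusowib*.
The final consonant of *kupifpep* is /p/, which is voiceless, so the suffix is -to, giving *kupifpepto*.

nusowib, kupifpepto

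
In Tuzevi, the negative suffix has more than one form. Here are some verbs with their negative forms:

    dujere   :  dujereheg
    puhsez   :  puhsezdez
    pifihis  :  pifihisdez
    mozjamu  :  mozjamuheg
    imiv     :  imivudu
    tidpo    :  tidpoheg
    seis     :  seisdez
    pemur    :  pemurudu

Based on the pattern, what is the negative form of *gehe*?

Looking at the final sound of each stem: -dez when the stem ends in a sibilant (*puhsez*, *pifihis*, *seis*); -udu when the stem ends in a non-sibilant consonant (*imiv*, *pemur*); -heg when the stem ends in a vowel (*dujere*, *mozjamu*, *tidpo*).
The final sound of *gehe* is /e/, which is a vowel, so the suffix is -heg, giving *geheheg*.

geheheg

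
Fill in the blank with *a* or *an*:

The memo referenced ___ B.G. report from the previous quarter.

a

The indefinite article is chosen by the initial *sound* of the following word, not its spelling.
The initialism *B.G.* is read letter by letter; the first letter, B, is pronounced /biː/, which begins with a consonant sound.
So the article is *a*: The memo referenced a B.G. report from the previous quarter.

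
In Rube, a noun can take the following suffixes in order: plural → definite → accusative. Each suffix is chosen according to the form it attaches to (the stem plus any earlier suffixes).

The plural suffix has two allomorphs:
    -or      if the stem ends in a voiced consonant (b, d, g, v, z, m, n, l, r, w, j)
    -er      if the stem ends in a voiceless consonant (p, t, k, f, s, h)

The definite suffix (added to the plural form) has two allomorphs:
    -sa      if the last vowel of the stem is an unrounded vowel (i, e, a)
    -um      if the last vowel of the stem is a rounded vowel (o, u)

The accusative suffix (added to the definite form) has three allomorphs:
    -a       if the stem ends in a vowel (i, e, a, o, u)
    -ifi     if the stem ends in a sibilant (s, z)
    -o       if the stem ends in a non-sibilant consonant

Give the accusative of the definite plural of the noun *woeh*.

woehersaa

The final consonant of *woeh* is /h/, which is voiceless, so the plural suffix is -er, giving *woeher*.
The plural form *woeher* — last vowel /e/ (an unrounded vowel) → -sa → *woehersa*.
Since the final sound of the definite form *woehersa* is /a/ (a vowel), it takes -a, giving *woehersaa*.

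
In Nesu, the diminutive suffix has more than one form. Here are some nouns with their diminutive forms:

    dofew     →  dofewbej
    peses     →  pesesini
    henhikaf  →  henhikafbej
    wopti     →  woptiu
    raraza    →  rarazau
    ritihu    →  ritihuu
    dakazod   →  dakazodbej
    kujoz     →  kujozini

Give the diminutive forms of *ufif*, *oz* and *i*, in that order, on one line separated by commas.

The suffix is conditioned by the final sound: -ini when the stem ends in a sibilant (*peses*, *kujoz*); -bej when the stem ends in a non-sibilant consonant (*dofew*, *henhikaf*, *dakazod*); -u when the stem ends in a vowel (*wopti*, *raraza*, *ritihu*).
*ufif*: final sound = /f/, a non-sibilant consonant → -bej → *ufifbej*.
*oz*: final sound = /z/, a sibilant → -ini → *ozini*.
*i* — final sound /i/ (a vowel) → -u → *iu*.

ufifbej, ozini, iu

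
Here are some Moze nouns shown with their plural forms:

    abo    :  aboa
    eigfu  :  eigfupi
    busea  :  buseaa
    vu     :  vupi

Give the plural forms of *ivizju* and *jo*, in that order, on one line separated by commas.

The alternation tracks the last vowel of the stem — -pi when the last vowel of the stem is a high vowel (*eigfu*, *vu*); -a when the last vowel of the stem is a non-high vowel (*abo*, *busea*).
Since the last vowel of *ivizju* is /u/ (a high vowel), it takes -pi, giving *ivizjupi*.
The last vowel of *jo* is /o/, which is a non-high vowel, so the suffix is -a, giving *joa*.

ivizjupi, joa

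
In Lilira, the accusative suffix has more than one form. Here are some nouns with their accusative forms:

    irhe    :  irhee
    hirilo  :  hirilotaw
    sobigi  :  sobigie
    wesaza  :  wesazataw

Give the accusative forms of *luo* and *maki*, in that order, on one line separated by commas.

The suffix is conditioned by the last vowel: -e when the last vowel of the stem is a front vowel (*irhe*, *sobigi*); -taw when the last vowel of the stem is a back vowel (*hirilo*, *wesaza*).
*luo*: last vowel = /o/, a back vowel → -taw → *luotaw*.
*maki* — last vowel /i/ (a front vowel) → -e → *makie*.

luotaw, makie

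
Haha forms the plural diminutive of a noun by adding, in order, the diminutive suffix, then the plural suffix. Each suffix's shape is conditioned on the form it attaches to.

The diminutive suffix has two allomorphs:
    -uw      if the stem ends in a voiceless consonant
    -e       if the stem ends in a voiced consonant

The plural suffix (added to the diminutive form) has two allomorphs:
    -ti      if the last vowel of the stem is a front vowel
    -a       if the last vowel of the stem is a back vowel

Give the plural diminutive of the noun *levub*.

levubeti

*levub* — final consonant /b/ (voiced) → -e → *levube*.
The last vowel of the diminutive form *levube* is /e/, which is a front vowel, so the plural suffix is -ti, giving *levubeti*.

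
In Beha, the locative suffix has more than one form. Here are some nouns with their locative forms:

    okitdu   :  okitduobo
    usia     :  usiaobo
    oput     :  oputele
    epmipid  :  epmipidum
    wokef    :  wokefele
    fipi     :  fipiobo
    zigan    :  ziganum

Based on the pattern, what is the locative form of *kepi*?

The pattern is voicing of the final sound: -ele when the stem ends in a voiceless consonant (*oput*, *wokef*); -um when the stem ends in a voiced consonant (*epmipid*, *zigan*); -obo when the stem ends in a vowel (*okitdu*, *usia*, *fipi*).
*kepi* — final sound /i/ (a vowel) → -obo → *kepiobo*.

kepiobo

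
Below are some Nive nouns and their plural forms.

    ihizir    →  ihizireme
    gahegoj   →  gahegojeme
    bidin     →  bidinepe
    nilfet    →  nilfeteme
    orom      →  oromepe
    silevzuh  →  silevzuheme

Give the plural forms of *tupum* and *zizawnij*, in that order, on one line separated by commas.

tupumepe, zizawnijeme

The pattern is nasality of the final consonant: -epe when the stem ends in a nasal (*bidin*, *orom*); -eme when the stem ends in a non-nasal consonant (*ihizir*, *gahegoj*, *nilfet*, *silevzuh*).
*tupum* — final consonant /m/ (a nasal) → -epe → *tupumepe*.
*zizawnij*: final consonant = /j/, non-nasal → -eme → *zizawnijeme*.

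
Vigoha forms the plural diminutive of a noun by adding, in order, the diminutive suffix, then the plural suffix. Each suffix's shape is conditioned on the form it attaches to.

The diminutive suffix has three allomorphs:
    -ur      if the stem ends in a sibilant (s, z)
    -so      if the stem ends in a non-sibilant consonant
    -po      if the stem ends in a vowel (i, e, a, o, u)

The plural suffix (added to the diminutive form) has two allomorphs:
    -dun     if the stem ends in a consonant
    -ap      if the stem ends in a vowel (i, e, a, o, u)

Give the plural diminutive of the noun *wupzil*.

*wupzil*: final sound = /l/, a non-sibilant consonant → -so → *wupzilso*.
The diminutive form *wupzilso* — final sound /o/ (a vowel) → -ap → *wupzilsoap*.

wupzilsoap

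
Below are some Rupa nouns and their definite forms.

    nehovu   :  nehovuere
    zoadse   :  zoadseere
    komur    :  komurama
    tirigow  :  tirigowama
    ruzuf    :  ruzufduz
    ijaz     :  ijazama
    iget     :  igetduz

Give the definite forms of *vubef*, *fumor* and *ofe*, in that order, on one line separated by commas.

The pattern is voicing of the final sound: -duz when the stem ends in a voiceless consonant (*ruzuf*, *iget*); -ama when the stem ends in a voiced consonant (*komur*, *tirigow*, *ijaz*); -ere when the stem ends in a vowel (*nehovu*, *zoadse*).
The final sound of *vubef* is /f/, which is a voiceless consonant, so the suffix is -duz, giving *vubefduz*.
*fumor*: final sound = /r/, a voiced consonant → -ama → *fumorama*.
*ofe*: final sound = /e/, a vowel → -ere → *ofeere*.

vubefduz, fumorama, ofeere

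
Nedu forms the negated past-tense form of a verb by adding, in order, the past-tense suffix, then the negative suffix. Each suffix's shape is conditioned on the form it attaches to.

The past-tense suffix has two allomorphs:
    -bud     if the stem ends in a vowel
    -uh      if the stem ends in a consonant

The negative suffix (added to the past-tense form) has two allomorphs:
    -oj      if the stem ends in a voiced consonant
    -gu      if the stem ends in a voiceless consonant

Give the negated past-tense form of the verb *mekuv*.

mekuvuhgu

*mekuv* — final sound /v/ (a consonant) → -uh → *mekuvuh*.
The past-tense form *mekuvuh* — final consonant /h/ (voiceless) → -gu → *mekuvuhgu*.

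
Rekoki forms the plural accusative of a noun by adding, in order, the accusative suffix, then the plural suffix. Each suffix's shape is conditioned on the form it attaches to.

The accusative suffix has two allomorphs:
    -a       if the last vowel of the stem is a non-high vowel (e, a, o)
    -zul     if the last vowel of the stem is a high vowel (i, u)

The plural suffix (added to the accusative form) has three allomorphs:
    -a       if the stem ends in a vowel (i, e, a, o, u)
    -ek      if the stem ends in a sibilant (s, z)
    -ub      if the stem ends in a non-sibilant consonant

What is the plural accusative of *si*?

sizulub

*si*: last vowel = /i/, a high vowel → -zul → *sizul*.
The accusative form *sizul*: final sound = /l/, a non-sibilant consonant → -ub → *sizulub*.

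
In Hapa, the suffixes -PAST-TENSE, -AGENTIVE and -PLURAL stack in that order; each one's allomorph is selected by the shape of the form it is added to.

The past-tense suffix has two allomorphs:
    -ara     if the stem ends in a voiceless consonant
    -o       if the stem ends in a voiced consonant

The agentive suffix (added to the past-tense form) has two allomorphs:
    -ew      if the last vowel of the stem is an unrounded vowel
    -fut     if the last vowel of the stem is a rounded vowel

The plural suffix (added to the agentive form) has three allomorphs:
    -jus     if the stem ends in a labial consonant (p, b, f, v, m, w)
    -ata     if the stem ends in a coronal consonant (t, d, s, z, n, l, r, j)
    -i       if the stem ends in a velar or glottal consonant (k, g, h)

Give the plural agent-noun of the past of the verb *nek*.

The final consonant of *nek* is /k/, which is voiceless, so the past-tense suffix is -ara, giving *nekara*.
The past-tense form *nekara*: last vowel = /a/, an unrounded vowel → -ew → *nekaraew*.
The agentive form *nekaraew*: final consonant = /w/, labial → -jus → *nekaraewjus*.

nekaraewjus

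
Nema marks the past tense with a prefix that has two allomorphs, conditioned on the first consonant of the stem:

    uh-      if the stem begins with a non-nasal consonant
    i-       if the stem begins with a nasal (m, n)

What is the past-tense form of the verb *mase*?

imase

*mase* — first consonant /m/ (a nasal) → i- → *imase*.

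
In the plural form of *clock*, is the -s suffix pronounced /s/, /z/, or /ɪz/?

/s/

The stem *clock* ends in a voiceless non-sibilant consonant.
The plural suffix surfaces as /ɪz/ after sibilants, /s/ after other voiceless consonants, and /z/ after other voiced sounds.
So the plural -s on *clock* is pronounced /s/.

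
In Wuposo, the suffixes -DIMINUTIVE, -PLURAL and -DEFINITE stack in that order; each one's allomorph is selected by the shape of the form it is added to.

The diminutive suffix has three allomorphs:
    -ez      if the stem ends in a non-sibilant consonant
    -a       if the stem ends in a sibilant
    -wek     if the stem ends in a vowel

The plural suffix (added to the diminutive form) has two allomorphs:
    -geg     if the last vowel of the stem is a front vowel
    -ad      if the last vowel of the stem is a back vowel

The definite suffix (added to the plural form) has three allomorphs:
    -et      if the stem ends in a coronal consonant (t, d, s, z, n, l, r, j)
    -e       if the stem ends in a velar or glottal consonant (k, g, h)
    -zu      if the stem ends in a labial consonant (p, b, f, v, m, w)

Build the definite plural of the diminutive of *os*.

*os*: final sound = /s/, a sibilant → -a → *osa*.
The diminutive form *osa* — last vowel /a/ (a back vowel) → -ad → *osaad*.
The final consonant of the plural form *osaad* is /d/, which is coronal, so the definite suffix is -et, giving *osaadet*.

osaadet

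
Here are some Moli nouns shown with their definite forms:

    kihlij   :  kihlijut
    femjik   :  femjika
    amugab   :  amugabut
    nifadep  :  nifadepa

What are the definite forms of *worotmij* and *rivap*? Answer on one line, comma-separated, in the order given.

The alternation tracks the final consonant of the stem — -a when the stem ends in a voiceless consonant (*femjik*, *nifadep*); -ut when the stem ends in a voiced consonant (*kihlij*, *amugab*).
*worotmij*: final consonant = /j/, voiced → -ut → *worotmijut*.
Since the final consonant of *rivap* is /p/ (voiceless), it takes -a, giving *rivapa*.

worotmijut, rivapa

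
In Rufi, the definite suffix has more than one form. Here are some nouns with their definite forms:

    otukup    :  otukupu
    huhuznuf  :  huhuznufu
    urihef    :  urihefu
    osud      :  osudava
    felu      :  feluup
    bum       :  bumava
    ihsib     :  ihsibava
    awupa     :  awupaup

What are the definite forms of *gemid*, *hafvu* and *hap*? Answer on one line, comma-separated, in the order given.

gemidava, hafvuup, hapu

The suffix is conditioned by the final sound: -u when the stem ends in a voiceless consonant (*otukup*, *huhuznuf*, *urihef*); -ava when the stem ends in a voiced consonant (*osud*, *bum*, *ihsib*); -up when the stem ends in a vowel (*felu*, *awupa*).
*gemid*: final sound = /d/, a voiced consonant → -ava → *gemidava*.
Since the final sound of *hafvu* is /u/ (a vowel), it takes -up, giving *hafvuup*.
*hap* — final sound /p/ (a voiceless consonant) → -u → *hapu*.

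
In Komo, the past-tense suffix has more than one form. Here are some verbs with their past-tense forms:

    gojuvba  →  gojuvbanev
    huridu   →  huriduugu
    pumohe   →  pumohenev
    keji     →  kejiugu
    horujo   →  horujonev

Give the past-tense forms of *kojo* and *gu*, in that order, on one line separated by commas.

kojonev, guugu

Looking at the last vowel of each stem: -ugu when the last vowel of the stem is a high vowel (*huridu*, *keji*); -nev when the last vowel of the stem is a non-high vowel (*gojuvba*, *pumohe*, *horujo*).
*kojo* — last vowel /o/ (a non-high vowel) → -nev → *kojonev*.
The last vowel of *gu* is /u/, which is a high vowel, so the suffix is -ugu, giving *guugu*.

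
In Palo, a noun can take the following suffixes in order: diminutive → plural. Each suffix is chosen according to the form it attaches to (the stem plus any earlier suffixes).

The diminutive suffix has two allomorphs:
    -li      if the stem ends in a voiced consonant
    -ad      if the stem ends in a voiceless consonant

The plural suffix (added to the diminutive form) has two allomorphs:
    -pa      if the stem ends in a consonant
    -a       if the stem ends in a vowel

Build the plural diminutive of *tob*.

The final consonant of *tob* is /b/, which is voiced, so the diminutive suffix is -li, giving *tobli*.
The final sound of the diminutive form *tobli* is /i/, which is a vowel, so the plural suffix is -a, giving *toblia*.

toblia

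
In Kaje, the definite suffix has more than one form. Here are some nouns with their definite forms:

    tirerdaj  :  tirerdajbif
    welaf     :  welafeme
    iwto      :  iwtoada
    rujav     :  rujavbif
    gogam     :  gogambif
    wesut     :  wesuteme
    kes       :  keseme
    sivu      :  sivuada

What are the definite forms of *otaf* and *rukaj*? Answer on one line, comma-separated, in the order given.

otafeme, rukajbif

The alternation tracks the final sound of the stem — -eme when the stem ends in a voiceless consonant (*welaf*, *wesut*, *kes*); -bif when the stem ends in a voiced consonant (*tirerdaj*, *rujav*, *gogam*); -ada when the stem ends in a vowel (*iwto*, *sivu*).
Since the final sound of *otaf* is /f/ (a voiceless consonant), it takes -eme, giving *otafeme*.
*rukaj*: final sound = /j/, a voiced consonant → -bif → *rukajbif*.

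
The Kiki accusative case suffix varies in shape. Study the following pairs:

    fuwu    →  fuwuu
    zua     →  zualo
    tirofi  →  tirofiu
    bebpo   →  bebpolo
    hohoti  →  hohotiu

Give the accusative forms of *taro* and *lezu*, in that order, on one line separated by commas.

The pattern is height harmony: -u when the last vowel of the stem is a high vowel (*fuwu*, *tirofi*, *hohoti*); -lo when the last vowel of the stem is a non-high vowel (*zua*, *bebpo*).
*taro* — last vowel /o/ (a non-high vowel) → -lo → *tarolo*.
The last vowel of *lezu* is /u/, which is a high vowel, so the suffix is -u, giving *lezuu*.

tarolo, lezuu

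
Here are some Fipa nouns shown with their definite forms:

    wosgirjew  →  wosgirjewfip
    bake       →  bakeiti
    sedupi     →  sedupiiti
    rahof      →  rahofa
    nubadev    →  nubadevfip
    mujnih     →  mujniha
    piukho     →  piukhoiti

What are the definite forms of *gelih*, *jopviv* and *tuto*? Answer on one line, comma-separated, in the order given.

The alternation tracks the final sound of the stem — -a when the stem ends in a voiceless consonant (*rahof*, *mujnih*); -fip when the stem ends in a voiced consonant (*wosgirjew*, *nubadev*); -iti when the stem ends in a vowel (*bake*, *sedupi*, *piukho*).
The final sound of *gelih* is /h/, which is a voiceless consonant, so the suffix is -a, giving *geliha*.
*jopviv*: final sound = /v/, a voiced consonant → -fip → *jopvivfip*.
Since the final sound of *tuto* is /o/ (a vowel), it takes -iti, giving *tutoiti*.

geliha, jopvivfip, tutoiti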